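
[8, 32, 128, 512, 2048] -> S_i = 8*4^i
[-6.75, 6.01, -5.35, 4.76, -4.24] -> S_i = -6.75*(-0.89)^i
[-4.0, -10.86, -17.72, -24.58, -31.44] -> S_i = -4.00 + -6.86*i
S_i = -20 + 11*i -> [-20, -9, 2, 13, 24]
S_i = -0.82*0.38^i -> [-0.82, -0.31, -0.12, -0.04, -0.02]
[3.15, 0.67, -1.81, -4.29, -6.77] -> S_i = 3.15 + -2.48*i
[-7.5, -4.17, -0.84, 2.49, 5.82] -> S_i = -7.50 + 3.33*i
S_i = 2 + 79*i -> [2, 81, 160, 239, 318]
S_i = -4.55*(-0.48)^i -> [-4.55, 2.18, -1.05, 0.5, -0.24]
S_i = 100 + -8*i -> [100, 92, 84, 76, 68]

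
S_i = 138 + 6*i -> [138, 144, 150, 156, 162]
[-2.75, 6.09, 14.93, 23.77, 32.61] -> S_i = -2.75 + 8.84*i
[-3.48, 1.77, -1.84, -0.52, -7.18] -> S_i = Random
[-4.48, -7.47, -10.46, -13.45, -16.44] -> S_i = -4.48 + -2.99*i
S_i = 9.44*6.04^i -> [9.44, 57.02, 344.39, 2080.09, 12563.76]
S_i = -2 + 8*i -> [-2, 6, 14, 22, 30]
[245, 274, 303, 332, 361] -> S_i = 245 + 29*i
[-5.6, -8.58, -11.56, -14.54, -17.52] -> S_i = -5.60 + -2.98*i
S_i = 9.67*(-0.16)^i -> [9.67, -1.55, 0.25, -0.04, 0.01]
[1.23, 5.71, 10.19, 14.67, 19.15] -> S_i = 1.23 + 4.48*i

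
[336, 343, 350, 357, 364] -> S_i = 336 + 7*i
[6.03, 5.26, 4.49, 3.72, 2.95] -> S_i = 6.03 + -0.77*i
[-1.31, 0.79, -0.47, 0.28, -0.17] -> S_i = -1.31*(-0.60)^i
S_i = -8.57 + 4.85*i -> [-8.57, -3.72, 1.13, 5.98, 10.83]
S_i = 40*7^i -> [40, 280, 1960, 13720, 96040]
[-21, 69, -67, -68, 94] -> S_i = Random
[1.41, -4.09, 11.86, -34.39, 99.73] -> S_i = 1.41*(-2.90)^i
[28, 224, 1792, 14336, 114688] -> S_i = 28*8^i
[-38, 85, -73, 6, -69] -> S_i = Random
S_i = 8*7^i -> [8, 56, 392, 2744, 19208]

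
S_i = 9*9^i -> [9, 81, 729, 6561, 59049]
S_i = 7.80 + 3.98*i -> [7.8, 11.78, 15.76, 19.74, 23.72]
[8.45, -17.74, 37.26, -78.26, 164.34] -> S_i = 8.45*(-2.10)^i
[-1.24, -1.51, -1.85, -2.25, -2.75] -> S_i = -1.24*1.22^i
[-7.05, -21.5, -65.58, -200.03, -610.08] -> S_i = -7.05*3.05^i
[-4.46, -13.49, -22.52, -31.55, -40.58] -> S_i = -4.46 + -9.03*i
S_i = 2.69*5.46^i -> [2.69, 14.69, 80.19, 437.85, 2390.69]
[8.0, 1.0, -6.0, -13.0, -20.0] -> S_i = 8.00 + -7.00*i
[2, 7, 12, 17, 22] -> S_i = 2 + 5*i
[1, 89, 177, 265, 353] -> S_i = 1 + 88*i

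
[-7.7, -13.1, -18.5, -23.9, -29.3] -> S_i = -7.70 + -5.40*i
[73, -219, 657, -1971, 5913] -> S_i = 73*-3^i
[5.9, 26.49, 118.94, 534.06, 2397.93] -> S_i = 5.90*4.49^i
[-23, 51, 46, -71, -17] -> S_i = Random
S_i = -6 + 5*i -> [-6, -1, 4, 9, 14]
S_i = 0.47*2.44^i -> [0.47, 1.15, 2.8, 6.83, 16.66]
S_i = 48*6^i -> [48, 288, 1728, 10368, 62208]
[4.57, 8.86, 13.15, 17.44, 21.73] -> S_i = 4.57 + 4.29*i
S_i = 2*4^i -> [2, 8, 32, 128, 512]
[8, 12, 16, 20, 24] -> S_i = 8 + 4*i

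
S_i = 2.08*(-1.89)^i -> [2.08, -3.93, 7.43, -14.04, 26.54]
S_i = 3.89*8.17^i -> [3.89, 31.78, 259.65, 2121.37, 17331.57]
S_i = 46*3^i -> [46, 138, 414, 1242, 3726]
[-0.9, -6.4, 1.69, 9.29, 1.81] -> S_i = Random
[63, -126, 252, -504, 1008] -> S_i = 63*-2^i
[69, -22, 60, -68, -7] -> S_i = Random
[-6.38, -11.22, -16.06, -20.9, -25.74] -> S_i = -6.38 + -4.84*i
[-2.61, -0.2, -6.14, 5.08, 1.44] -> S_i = Random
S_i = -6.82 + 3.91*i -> [-6.82, -2.91, 1.0, 4.91, 8.82]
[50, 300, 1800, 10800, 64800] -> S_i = 50*6^i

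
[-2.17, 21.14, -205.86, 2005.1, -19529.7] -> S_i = -2.17*(-9.74)^i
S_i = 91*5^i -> [91, 455, 2275, 11375, 56875]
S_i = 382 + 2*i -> [382, 384, 386, 388, 390]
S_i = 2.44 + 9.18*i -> [2.44, 11.62, 20.8, 29.98, 39.16]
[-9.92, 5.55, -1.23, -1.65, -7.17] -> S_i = Random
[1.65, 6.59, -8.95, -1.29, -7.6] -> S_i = Random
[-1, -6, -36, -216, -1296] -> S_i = -1*6^i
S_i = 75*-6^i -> [75, -450, 2700, -16200, 97200]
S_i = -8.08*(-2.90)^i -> [-8.08, 23.43, -67.95, 197.06, -571.48]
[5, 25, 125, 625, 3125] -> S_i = 5*5^i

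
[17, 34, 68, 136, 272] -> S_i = 17*2^i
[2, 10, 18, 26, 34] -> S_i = 2 + 8*i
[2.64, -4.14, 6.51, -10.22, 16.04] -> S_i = 2.64*(-1.57)^i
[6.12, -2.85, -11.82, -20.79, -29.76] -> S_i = 6.12 + -8.97*i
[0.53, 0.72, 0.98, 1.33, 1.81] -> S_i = 0.53*1.36^i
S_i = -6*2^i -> [-6, -12, -24, -48, -96]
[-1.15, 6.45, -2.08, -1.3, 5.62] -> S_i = Random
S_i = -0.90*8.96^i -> [-0.9, -8.06, -72.25, -647.39, -5800.62]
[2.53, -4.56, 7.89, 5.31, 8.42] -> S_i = Random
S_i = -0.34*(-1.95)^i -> [-0.34, 0.66, -1.29, 2.52, -4.92]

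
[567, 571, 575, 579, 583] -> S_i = 567 + 4*i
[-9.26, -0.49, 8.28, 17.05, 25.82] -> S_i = -9.26 + 8.77*i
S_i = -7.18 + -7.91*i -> [-7.18, -15.09, -23.0, -30.91, -38.82]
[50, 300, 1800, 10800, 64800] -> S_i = 50*6^i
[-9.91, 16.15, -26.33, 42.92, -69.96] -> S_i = -9.91*(-1.63)^i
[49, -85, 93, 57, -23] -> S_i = Random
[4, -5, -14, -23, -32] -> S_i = 4 + -9*i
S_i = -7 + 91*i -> [-7, 84, 175, 266, 357]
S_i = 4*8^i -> [4, 32, 256, 2048, 16384]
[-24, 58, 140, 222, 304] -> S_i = -24 + 82*i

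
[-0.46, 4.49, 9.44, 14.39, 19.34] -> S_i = -0.46 + 4.95*i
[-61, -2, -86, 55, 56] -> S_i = Random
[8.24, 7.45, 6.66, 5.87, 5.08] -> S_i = 8.24 + -0.79*i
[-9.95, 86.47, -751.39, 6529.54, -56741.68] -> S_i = -9.95*(-8.69)^i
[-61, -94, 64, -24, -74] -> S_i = Random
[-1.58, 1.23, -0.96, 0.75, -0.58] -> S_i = -1.58*(-0.78)^i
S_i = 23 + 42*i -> [23, 65, 107, 149, 191]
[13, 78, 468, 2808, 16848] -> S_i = 13*6^i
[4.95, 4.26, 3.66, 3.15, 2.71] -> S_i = 4.95*0.86^i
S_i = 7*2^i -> [7, 14, 28, 56, 112]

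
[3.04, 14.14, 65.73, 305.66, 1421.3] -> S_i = 3.04*4.65^i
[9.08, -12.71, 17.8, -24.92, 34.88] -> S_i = 9.08*(-1.40)^i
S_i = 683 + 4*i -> [683, 687, 691, 695, 699]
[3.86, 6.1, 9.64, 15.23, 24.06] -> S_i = 3.86*1.58^i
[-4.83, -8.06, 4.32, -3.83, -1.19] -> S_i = Random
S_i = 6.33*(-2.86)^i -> [6.33, -18.1, 51.78, -148.08, 423.51]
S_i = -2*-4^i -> [-2, 8, -32, 128, -512]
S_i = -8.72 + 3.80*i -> [-8.72, -4.92, -1.12, 2.68, 6.48]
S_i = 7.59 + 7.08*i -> [7.59, 14.67, 21.75, 28.83, 35.91]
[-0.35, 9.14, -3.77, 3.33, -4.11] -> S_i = Random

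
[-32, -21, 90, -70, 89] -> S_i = Random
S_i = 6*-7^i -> [6, -42, 294, -2058, 14406]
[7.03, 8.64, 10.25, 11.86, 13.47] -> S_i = 7.03 + 1.61*i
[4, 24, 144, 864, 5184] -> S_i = 4*6^i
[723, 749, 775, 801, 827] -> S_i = 723 + 26*i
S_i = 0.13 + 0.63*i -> [0.13, 0.76, 1.39, 2.02, 2.65]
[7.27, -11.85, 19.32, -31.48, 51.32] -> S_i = 7.27*(-1.63)^i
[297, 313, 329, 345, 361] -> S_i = 297 + 16*i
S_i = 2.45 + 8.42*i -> [2.45, 10.87, 19.29, 27.71, 36.13]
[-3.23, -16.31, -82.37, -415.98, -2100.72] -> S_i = -3.23*5.05^i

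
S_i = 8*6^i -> [8, 48, 288, 1728, 10368]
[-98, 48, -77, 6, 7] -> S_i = Random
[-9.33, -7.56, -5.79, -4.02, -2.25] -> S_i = -9.33 + 1.77*i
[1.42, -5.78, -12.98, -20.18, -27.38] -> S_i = 1.42 + -7.20*i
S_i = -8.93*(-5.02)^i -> [-8.93, 44.83, -225.04, 1129.7, -5671.09]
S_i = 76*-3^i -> [76, -228, 684, -2052, 6156]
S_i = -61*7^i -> [-61, -427, -2989, -20923, -146461]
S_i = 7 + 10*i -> [7, 17, 27, 37, 47]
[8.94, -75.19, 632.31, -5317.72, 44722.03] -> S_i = 8.94*(-8.41)^i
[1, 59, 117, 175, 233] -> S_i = 1 + 58*i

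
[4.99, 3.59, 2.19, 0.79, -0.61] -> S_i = 4.99 + -1.40*i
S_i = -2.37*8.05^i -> [-2.37, -19.08, -153.58, -1236.33, -9952.49]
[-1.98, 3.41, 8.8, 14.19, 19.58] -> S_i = -1.98 + 5.39*i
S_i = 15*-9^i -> [15, -135, 1215, -10935, 98415]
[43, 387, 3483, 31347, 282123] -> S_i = 43*9^i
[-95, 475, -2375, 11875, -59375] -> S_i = -95*-5^i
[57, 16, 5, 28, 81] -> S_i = Random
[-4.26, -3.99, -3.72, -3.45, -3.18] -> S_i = -4.26 + 0.27*i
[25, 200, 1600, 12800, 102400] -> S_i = 25*8^i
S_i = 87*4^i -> [87, 348, 1392, 5568, 22272]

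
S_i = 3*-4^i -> [3, -12, 48, -192, 768]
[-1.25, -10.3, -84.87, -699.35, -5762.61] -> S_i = -1.25*8.24^i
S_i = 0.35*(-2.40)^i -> [0.35, -0.84, 2.02, -4.84, 11.61]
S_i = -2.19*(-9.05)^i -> [-2.19, 19.82, -179.37, 1623.27, -14690.56]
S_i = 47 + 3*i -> [47, 50, 53, 56, 59]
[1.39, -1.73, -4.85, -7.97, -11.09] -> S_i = 1.39 + -3.12*i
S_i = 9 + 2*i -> [9, 11, 13, 15, 17]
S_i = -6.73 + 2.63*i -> [-6.73, -4.1, -1.47, 1.16, 3.79]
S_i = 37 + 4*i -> [37, 41, 45, 49, 53]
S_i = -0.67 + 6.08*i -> [-0.67, 5.41, 11.49, 17.57, 23.65]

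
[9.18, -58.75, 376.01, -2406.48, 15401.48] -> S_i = 9.18*(-6.40)^i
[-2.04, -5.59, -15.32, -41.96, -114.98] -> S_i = -2.04*2.74^i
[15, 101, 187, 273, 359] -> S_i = 15 + 86*i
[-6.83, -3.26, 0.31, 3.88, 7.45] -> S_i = -6.83 + 3.57*i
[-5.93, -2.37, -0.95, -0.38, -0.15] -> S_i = -5.93*0.40^i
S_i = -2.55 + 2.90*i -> [-2.55, 0.35, 3.25, 6.15, 9.05]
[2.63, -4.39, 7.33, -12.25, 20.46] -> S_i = 2.63*(-1.67)^i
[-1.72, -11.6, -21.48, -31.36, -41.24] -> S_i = -1.72 + -9.88*i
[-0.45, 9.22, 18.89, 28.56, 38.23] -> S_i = -0.45 + 9.67*i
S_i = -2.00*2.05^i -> [-2.0, -4.1, -8.4, -17.23, -35.32]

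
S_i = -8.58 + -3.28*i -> [-8.58, -11.86, -15.14, -18.42, -21.7]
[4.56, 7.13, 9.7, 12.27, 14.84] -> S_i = 4.56 + 2.57*i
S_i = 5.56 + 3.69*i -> [5.56, 9.25, 12.94, 16.63, 20.32]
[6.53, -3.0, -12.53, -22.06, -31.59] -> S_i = 6.53 + -9.53*i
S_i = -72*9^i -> [-72, -648, -5832, -52488, -472392]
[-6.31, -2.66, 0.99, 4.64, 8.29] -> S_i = -6.31 + 3.65*i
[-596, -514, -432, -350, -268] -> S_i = -596 + 82*i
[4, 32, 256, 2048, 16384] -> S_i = 4*8^i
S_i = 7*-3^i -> [7, -21, 63, -189, 567]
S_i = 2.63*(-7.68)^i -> [2.63, -20.2, 155.12, -1191.35, 9149.57]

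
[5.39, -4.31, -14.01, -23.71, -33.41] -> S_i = 5.39 + -9.70*i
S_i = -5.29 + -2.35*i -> [-5.29, -7.64, -9.99, -12.34, -14.69]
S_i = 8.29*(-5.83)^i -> [8.29, -48.33, 281.77, -1642.71, 9576.98]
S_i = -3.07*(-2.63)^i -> [-3.07, 8.07, -21.23, 55.85, -146.88]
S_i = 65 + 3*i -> [65, 68, 71, 74, 77]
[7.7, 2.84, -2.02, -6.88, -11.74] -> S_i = 7.70 + -4.86*i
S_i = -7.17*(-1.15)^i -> [-7.17, 8.25, -9.48, 10.9, -12.54]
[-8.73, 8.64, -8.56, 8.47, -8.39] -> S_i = -8.73*(-0.99)^i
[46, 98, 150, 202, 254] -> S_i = 46 + 52*i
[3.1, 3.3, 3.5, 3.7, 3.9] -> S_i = 3.10 + 0.20*i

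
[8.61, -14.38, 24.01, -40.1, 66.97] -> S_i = 8.61*(-1.67)^i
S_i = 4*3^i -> [4, 12, 36, 108, 324]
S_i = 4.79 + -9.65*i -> [4.79, -4.86, -14.51, -24.16, -33.81]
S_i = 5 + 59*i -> [5, 64, 123, 182, 241]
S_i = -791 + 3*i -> [-791, -788, -785, -782, -779]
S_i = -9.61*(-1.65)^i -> [-9.61, 15.86, -26.16, 43.17, -71.23]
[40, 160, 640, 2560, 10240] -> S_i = 40*4^i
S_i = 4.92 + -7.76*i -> [4.92, -2.84, -10.6, -18.36, -26.12]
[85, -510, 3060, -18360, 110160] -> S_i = 85*-6^i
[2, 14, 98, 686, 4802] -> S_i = 2*7^i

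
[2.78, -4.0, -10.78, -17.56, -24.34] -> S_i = 2.78 + -6.78*i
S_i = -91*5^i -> [-91, -455, -2275, -11375, -56875]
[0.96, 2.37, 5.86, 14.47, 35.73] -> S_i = 0.96*2.47^i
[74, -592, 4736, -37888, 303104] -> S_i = 74*-8^i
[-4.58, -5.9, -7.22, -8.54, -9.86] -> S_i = -4.58 + -1.32*i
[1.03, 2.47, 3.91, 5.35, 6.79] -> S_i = 1.03 + 1.44*i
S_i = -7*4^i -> [-7, -28, -112, -448, -1792]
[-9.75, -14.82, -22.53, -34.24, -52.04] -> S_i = -9.75*1.52^i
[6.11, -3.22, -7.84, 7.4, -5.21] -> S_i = Random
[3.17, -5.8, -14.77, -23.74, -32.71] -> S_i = 3.17 + -8.97*i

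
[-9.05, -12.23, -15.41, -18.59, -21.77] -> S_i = -9.05 + -3.18*i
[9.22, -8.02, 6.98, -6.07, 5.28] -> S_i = 9.22*(-0.87)^i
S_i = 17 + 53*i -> [17, 70, 123, 176, 229]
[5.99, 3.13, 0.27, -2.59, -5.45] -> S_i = 5.99 + -2.86*i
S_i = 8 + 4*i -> [8, 12, 16, 20, 24]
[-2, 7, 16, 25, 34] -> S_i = -2 + 9*i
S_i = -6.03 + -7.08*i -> [-6.03, -13.11, -20.19, -27.27, -34.35]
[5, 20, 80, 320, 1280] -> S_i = 5*4^i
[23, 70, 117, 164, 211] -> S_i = 23 + 47*i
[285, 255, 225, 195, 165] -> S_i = 285 + -30*i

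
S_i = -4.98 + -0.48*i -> [-4.98, -5.46, -5.94, -6.42, -6.9]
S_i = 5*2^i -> [5, 10, 20, 40, 80]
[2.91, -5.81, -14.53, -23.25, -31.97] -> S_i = 2.91 + -8.72*i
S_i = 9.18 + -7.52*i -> [9.18, 1.66, -5.86, -13.38, -20.9]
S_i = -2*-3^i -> [-2, 6, -18, 54, -162]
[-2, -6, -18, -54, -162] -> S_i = -2*3^i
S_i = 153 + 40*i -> [153, 193, 233, 273, 313]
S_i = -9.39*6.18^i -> [-9.39, -58.03, -358.63, -2216.31, -13696.81]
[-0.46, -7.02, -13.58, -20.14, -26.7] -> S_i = -0.46 + -6.56*i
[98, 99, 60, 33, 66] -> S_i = Random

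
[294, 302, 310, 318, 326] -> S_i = 294 + 8*i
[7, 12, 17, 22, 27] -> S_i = 7 + 5*i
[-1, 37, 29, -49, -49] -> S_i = Random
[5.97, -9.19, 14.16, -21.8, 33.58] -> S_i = 5.97*(-1.54)^i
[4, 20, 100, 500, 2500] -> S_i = 4*5^i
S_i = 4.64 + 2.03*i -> [4.64, 6.67, 8.7, 10.73, 12.76]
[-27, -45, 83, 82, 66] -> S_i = Random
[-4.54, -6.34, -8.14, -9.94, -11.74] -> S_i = -4.54 + -1.80*i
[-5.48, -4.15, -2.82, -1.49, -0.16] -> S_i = -5.48 + 1.33*i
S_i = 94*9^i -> [94, 846, 7614, 68526, 616734]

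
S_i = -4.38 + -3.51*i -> [-4.38, -7.89, -11.4, -14.91, -18.42]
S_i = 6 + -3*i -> [6, 3, 0, -3, -6]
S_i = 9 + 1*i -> [9, 10, 11, 12, 13]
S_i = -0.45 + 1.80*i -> [-0.45, 1.35, 3.15, 4.95, 6.75]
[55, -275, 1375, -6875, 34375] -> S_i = 55*-5^i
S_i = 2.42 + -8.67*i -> [2.42, -6.25, -14.92, -23.59, -32.26]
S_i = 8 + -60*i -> [8, -52, -112, -172, -232]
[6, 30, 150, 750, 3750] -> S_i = 6*5^i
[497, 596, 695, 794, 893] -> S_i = 497 + 99*i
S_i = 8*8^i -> [8, 64, 512, 4096, 32768]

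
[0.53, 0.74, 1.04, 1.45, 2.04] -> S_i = 0.53*1.40^i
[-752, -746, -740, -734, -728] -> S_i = -752 + 6*i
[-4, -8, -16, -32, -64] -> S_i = -4*2^i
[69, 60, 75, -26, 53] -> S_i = Random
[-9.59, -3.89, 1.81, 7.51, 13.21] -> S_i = -9.59 + 5.70*i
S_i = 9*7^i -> [9, 63, 441, 3087, 21609]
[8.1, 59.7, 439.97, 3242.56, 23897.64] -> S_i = 8.10*7.37^i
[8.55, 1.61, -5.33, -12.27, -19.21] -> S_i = 8.55 + -6.94*i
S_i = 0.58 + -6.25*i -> [0.58, -5.67, -11.92, -18.17, -24.42]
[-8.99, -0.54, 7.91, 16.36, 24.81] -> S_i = -8.99 + 8.45*i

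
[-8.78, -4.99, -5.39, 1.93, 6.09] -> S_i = Random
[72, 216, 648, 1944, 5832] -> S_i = 72*3^i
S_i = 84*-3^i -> [84, -252, 756, -2268, 6804]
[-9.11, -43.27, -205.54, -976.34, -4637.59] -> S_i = -9.11*4.75^i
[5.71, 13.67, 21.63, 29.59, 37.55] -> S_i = 5.71 + 7.96*i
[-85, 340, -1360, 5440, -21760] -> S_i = -85*-4^i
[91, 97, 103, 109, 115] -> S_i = 91 + 6*i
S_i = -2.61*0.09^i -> [-2.61, -0.23, -0.02, -0.0, -0.0]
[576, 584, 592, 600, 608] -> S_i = 576 + 8*i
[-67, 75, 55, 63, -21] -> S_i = Random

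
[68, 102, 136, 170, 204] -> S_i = 68 + 34*i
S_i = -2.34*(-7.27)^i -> [-2.34, 17.01, -123.68, 899.12, -6536.62]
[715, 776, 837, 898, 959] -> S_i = 715 + 61*i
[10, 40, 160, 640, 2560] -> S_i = 10*4^i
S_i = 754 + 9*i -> [754, 763, 772, 781, 790]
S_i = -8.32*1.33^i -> [-8.32, -11.07, -14.72, -19.57, -26.03]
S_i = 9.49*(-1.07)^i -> [9.49, -10.15, 10.87, -11.63, 12.44]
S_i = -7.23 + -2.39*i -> [-7.23, -9.62, -12.01, -14.4, -16.79]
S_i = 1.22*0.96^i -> [1.22, 1.17, 1.12, 1.08, 1.04]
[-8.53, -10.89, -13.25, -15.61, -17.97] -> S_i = -8.53 + -2.36*i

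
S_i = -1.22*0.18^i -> [-1.22, -0.22, -0.04, -0.01, -0.0]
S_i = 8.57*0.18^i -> [8.57, 1.54, 0.28, 0.05, 0.01]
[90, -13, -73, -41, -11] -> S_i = Random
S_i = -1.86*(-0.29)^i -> [-1.86, 0.54, -0.16, 0.05, -0.01]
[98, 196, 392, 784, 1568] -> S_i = 98*2^i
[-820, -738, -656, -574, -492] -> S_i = -820 + 82*i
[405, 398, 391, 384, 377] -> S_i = 405 + -7*i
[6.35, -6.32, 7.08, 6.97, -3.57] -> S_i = Random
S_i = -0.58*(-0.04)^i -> [-0.58, 0.02, -0.0, 0.0, -0.0]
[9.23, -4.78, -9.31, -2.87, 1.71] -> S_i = Random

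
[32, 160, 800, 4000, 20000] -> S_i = 32*5^i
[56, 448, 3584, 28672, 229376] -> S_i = 56*8^i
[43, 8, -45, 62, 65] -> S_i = Random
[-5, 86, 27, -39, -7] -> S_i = Random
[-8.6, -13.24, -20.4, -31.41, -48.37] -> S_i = -8.60*1.54^i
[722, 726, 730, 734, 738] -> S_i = 722 + 4*i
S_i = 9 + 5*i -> [9, 14, 19, 24, 29]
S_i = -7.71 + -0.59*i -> [-7.71, -8.3, -8.89, -9.48, -10.07]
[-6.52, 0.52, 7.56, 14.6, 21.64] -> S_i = -6.52 + 7.04*i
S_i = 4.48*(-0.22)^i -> [4.48, -0.99, 0.22, -0.05, 0.01]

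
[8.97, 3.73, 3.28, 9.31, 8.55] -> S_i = Random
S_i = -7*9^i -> [-7, -63, -567, -5103, -45927]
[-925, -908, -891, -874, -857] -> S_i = -925 + 17*i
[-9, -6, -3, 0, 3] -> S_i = -9 + 3*i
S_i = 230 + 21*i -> [230, 251, 272, 293, 314]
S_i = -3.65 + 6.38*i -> [-3.65, 2.73, 9.11, 15.49, 21.87]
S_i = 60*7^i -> [60, 420, 2940, 20580, 144060]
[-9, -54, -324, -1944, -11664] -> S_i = -9*6^i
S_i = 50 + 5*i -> [50, 55, 60, 65, 70]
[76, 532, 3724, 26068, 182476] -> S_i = 76*7^i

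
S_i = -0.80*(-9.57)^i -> [-0.8, 7.66, -73.27, 701.17, -6710.24]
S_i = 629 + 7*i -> [629, 636, 643, 650, 657]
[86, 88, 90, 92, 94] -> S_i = 86 + 2*i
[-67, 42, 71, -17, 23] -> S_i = Random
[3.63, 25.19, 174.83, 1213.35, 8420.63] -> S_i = 3.63*6.94^i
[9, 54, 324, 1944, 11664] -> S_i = 9*6^i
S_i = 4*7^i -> [4, 28, 196, 1372, 9604]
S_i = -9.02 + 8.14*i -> [-9.02, -0.88, 7.26, 15.4, 23.54]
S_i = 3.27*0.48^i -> [3.27, 1.57, 0.75, 0.36, 0.17]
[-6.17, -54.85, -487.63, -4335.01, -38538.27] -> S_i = -6.17*8.89^i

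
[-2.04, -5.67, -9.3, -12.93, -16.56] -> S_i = -2.04 + -3.63*i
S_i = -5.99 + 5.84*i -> [-5.99, -0.15, 5.69, 11.53, 17.37]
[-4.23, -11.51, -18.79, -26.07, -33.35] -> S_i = -4.23 + -7.28*i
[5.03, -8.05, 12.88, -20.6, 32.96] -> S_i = 5.03*(-1.60)^i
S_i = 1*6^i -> [1, 6, 36, 216, 1296]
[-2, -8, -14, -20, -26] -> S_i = -2 + -6*i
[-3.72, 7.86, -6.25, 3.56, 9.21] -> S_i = Random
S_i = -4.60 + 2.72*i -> [-4.6, -1.88, 0.84, 3.56, 6.28]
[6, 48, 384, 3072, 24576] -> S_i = 6*8^i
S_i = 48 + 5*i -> [48, 53, 58, 63, 68]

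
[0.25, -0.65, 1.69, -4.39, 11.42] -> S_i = 0.25*(-2.60)^i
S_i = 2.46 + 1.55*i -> [2.46, 4.01, 5.56, 7.11, 8.66]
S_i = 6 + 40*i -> [6, 46, 86, 126, 166]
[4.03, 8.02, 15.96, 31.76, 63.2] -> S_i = 4.03*1.99^i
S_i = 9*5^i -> [9, 45, 225, 1125, 5625]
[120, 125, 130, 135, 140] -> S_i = 120 + 5*i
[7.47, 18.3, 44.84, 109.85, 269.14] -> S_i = 7.47*2.45^i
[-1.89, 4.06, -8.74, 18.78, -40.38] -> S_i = -1.89*(-2.15)^i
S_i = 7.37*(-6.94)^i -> [7.37, -51.15, 354.97, -2463.46, 17096.43]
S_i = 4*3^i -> [4, 12, 36, 108, 324]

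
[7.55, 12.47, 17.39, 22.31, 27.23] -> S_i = 7.55 + 4.92*i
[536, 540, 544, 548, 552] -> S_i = 536 + 4*i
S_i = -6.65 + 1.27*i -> [-6.65, -5.38, -4.11, -2.84, -1.57]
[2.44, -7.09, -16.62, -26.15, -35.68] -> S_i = 2.44 + -9.53*i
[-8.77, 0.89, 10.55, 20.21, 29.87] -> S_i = -8.77 + 9.66*i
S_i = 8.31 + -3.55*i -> [8.31, 4.76, 1.21, -2.34, -5.89]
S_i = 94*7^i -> [94, 658, 4606, 32242, 225694]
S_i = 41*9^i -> [41, 369, 3321, 29889, 269001]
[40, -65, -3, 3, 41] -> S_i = Random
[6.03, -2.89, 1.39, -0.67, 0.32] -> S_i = 6.03*(-0.48)^i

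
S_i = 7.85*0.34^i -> [7.85, 2.67, 0.91, 0.31, 0.1]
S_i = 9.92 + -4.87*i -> [9.92, 5.05, 0.18, -4.69, -9.56]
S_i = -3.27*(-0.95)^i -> [-3.27, 3.11, -2.95, 2.8, -2.66]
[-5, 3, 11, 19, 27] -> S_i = -5 + 8*i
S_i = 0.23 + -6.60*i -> [0.23, -6.37, -12.97, -19.57, -26.17]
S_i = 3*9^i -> [3, 27, 243, 2187, 19683]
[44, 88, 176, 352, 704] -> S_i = 44*2^i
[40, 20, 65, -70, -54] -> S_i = Random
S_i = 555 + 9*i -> [555, 564, 573, 582, 591]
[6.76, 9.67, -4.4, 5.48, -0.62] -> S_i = Random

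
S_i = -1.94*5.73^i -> [-1.94, -11.12, -63.7, -364.98, -2091.32]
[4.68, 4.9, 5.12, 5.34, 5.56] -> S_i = 4.68 + 0.22*i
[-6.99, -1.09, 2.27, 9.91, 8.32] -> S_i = Random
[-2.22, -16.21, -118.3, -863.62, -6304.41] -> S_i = -2.22*7.30^i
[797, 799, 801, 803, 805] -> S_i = 797 + 2*i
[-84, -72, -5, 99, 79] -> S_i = Random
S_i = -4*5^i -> [-4, -20, -100, -500, -2500]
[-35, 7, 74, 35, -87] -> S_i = Random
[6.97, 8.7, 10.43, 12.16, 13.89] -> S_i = 6.97 + 1.73*i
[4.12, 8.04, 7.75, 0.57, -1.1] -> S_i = Random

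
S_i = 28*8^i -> [28, 224, 1792, 14336, 114688]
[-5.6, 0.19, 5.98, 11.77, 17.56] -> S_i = -5.60 + 5.79*i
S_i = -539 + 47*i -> [-539, -492, -445, -398, -351]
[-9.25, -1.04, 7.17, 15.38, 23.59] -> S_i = -9.25 + 8.21*i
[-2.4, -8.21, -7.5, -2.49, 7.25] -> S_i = Random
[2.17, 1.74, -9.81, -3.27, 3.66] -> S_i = Random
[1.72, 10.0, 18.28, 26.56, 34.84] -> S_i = 1.72 + 8.28*i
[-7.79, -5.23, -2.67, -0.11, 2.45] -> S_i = -7.79 + 2.56*i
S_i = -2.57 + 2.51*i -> [-2.57, -0.06, 2.45, 4.96, 7.47]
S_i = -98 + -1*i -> [-98, -99, -100, -101, -102]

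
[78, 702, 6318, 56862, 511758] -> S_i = 78*9^i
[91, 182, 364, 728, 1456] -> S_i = 91*2^i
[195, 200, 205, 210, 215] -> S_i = 195 + 5*i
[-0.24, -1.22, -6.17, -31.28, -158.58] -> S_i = -0.24*5.07^i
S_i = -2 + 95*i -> [-2, 93, 188, 283, 378]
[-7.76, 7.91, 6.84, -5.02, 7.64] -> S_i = Random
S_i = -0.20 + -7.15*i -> [-0.2, -7.35, -14.5, -21.65, -28.8]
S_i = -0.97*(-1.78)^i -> [-0.97, 1.73, -3.07, 5.47, -9.74]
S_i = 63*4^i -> [63, 252, 1008, 4032, 16128]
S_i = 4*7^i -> [4, 28, 196, 1372, 9604]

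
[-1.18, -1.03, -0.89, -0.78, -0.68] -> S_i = -1.18*0.87^i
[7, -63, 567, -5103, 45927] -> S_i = 7*-9^i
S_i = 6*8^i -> [6, 48, 384, 3072, 24576]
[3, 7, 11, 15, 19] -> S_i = 3 + 4*i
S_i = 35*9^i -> [35, 315, 2835, 25515, 229635]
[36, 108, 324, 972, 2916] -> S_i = 36*3^i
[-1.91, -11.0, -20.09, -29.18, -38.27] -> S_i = -1.91 + -9.09*i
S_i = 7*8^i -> [7, 56, 448, 3584, 28672]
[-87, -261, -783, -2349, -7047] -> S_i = -87*3^i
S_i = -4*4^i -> [-4, -16, -64, -256, -1024]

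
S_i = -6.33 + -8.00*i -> [-6.33, -14.33, -22.33, -30.33, -38.33]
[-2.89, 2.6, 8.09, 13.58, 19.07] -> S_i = -2.89 + 5.49*i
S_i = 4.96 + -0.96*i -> [4.96, 4.0, 3.04, 2.08, 1.12]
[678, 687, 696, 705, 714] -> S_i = 678 + 9*i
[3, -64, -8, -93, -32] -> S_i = Random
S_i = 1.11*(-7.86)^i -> [1.11, -8.72, 68.58, -539.0, 4236.56]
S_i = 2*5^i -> [2, 10, 50, 250, 1250]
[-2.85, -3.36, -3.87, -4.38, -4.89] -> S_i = -2.85 + -0.51*i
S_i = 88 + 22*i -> [88, 110, 132, 154, 176]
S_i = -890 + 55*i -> [-890, -835, -780, -725, -670]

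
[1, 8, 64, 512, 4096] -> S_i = 1*8^i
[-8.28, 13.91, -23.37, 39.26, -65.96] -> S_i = -8.28*(-1.68)^i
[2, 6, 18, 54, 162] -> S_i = 2*3^i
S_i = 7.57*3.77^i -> [7.57, 28.54, 107.59, 405.62, 1529.19]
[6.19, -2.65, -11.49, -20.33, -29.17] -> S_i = 6.19 + -8.84*i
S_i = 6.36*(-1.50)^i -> [6.36, -9.54, 14.31, -21.46, 32.2]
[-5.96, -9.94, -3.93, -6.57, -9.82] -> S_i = Random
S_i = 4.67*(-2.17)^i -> [4.67, -10.13, 21.99, -47.72, 103.55]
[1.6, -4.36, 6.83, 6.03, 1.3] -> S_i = Random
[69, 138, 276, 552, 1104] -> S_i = 69*2^i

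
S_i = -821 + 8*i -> [-821, -813, -805, -797, -789]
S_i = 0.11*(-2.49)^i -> [0.11, -0.27, 0.68, -1.7, 4.23]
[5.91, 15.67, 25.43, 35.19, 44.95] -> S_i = 5.91 + 9.76*i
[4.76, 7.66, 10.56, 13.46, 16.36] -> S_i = 4.76 + 2.90*i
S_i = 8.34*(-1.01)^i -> [8.34, -8.42, 8.51, -8.59, 8.68]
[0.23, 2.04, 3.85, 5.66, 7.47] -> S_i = 0.23 + 1.81*i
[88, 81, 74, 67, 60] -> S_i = 88 + -7*i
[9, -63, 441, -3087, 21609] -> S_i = 9*-7^i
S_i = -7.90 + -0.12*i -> [-7.9, -8.02, -8.14, -8.26, -8.38]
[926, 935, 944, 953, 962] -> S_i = 926 + 9*i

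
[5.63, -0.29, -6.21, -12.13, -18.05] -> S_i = 5.63 + -5.92*i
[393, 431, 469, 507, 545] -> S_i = 393 + 38*i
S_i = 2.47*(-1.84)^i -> [2.47, -4.54, 8.36, -15.39, 28.31]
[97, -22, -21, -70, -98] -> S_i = Random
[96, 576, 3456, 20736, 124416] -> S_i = 96*6^i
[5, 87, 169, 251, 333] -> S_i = 5 + 82*i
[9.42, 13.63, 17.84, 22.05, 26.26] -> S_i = 9.42 + 4.21*i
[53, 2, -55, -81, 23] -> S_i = Random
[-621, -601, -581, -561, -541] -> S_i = -621 + 20*i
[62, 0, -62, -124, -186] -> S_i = 62 + -62*i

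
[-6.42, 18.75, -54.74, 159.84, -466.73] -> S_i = -6.42*(-2.92)^i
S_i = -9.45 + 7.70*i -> [-9.45, -1.75, 5.95, 13.65, 21.35]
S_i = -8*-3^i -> [-8, 24, -72, 216, -648]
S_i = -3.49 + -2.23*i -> [-3.49, -5.72, -7.95, -10.18, -12.41]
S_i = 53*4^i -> [53, 212, 848, 3392, 13568]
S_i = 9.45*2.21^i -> [9.45, 20.88, 46.15, 102.0, 225.42]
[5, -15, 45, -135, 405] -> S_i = 5*-3^i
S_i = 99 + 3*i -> [99, 102, 105, 108, 111]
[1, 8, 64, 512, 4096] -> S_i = 1*8^i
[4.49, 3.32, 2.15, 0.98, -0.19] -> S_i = 4.49 + -1.17*i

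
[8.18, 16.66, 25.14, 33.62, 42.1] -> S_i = 8.18 + 8.48*i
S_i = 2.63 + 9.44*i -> [2.63, 12.07, 21.51, 30.95, 40.39]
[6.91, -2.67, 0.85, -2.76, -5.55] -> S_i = Random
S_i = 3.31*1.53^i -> [3.31, 5.06, 7.75, 11.86, 18.14]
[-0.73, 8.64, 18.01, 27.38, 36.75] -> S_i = -0.73 + 9.37*i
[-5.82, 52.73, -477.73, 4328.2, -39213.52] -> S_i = -5.82*(-9.06)^i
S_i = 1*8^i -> [1, 8, 64, 512, 4096]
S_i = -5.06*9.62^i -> [-5.06, -48.68, -468.27, -4504.8, -43336.2]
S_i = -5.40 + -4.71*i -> [-5.4, -10.11, -14.82, -19.53, -24.24]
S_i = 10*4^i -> [10, 40, 160, 640, 2560]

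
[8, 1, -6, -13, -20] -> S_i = 8 + -7*i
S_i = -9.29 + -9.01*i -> [-9.29, -18.3, -27.31, -36.32, -45.33]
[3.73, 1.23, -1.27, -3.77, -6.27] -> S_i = 3.73 + -2.50*i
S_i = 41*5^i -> [41, 205, 1025, 5125, 25625]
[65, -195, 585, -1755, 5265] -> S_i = 65*-3^i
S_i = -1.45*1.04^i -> [-1.45, -1.51, -1.57, -1.63, -1.7]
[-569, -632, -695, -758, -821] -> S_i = -569 + -63*i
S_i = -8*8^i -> [-8, -64, -512, -4096, -32768]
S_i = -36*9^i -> [-36, -324, -2916, -26244, -236196]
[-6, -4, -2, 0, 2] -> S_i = -6 + 2*i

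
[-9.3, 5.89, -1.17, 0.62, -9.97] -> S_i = Random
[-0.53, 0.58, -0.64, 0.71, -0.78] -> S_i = -0.53*(-1.10)^i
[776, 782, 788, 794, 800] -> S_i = 776 + 6*i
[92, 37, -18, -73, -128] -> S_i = 92 + -55*i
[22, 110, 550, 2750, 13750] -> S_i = 22*5^i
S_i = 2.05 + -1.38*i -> [2.05, 0.67, -0.71, -2.09, -3.47]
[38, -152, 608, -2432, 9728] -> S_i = 38*-4^i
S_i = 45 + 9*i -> [45, 54, 63, 72, 81]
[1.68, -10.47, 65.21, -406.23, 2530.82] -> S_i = 1.68*(-6.23)^i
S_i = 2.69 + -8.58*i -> [2.69, -5.89, -14.47, -23.05, -31.63]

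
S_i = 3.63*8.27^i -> [3.63, 30.02, 248.27, 2053.16, 16979.65]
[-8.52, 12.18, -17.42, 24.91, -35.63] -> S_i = -8.52*(-1.43)^i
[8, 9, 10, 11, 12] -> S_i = 8 + 1*i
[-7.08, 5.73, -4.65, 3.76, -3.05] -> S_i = -7.08*(-0.81)^i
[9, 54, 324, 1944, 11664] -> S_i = 9*6^i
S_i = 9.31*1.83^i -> [9.31, 17.04, 31.18, 57.06, 104.41]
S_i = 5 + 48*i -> [5, 53, 101, 149, 197]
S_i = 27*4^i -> [27, 108, 432, 1728, 6912]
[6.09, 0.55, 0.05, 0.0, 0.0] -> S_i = 6.09*0.09^i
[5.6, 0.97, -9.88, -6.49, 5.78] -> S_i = Random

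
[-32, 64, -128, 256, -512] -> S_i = -32*-2^i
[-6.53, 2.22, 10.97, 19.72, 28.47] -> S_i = -6.53 + 8.75*i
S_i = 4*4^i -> [4, 16, 64, 256, 1024]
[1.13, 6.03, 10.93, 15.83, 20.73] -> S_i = 1.13 + 4.90*i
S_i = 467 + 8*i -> [467, 475, 483, 491, 499]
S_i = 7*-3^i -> [7, -21, 63, -189, 567]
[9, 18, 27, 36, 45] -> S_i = 9 + 9*i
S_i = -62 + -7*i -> [-62, -69, -76, -83, -90]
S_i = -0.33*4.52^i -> [-0.33, -1.49, -6.74, -30.47, -137.74]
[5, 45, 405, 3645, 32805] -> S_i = 5*9^i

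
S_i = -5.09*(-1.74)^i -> [-5.09, 8.86, -15.41, 26.81, -46.66]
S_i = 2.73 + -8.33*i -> [2.73, -5.6, -13.93, -22.26, -30.59]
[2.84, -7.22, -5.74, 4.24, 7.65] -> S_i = Random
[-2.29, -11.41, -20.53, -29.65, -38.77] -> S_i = -2.29 + -9.12*i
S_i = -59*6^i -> [-59, -354, -2124, -12744, -76464]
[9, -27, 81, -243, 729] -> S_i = 9*-3^i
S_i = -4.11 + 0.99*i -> [-4.11, -3.12, -2.13, -1.14, -0.15]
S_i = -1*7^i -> [-1, -7, -49, -343, -2401]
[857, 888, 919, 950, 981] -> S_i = 857 + 31*i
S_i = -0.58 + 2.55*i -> [-0.58, 1.97, 4.52, 7.07, 9.62]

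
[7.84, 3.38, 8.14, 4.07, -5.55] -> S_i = Random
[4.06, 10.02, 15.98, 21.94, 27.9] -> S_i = 4.06 + 5.96*i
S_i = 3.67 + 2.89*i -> [3.67, 6.56, 9.45, 12.34, 15.23]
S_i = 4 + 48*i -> [4, 52, 100, 148, 196]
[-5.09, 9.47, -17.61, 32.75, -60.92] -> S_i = -5.09*(-1.86)^i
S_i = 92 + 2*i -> [92, 94, 96, 98, 100]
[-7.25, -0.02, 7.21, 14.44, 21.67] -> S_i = -7.25 + 7.23*i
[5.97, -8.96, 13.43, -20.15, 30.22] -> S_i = 5.97*(-1.50)^i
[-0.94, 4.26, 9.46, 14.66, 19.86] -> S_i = -0.94 + 5.20*i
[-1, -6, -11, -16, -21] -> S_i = -1 + -5*i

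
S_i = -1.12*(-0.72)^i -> [-1.12, 0.81, -0.58, 0.42, -0.3]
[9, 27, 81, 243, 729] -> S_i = 9*3^i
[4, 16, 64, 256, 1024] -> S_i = 4*4^i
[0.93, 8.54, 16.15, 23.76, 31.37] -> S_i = 0.93 + 7.61*i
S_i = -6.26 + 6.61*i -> [-6.26, 0.35, 6.96, 13.57, 20.18]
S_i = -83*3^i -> [-83, -249, -747, -2241, -6723]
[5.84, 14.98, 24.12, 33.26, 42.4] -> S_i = 5.84 + 9.14*i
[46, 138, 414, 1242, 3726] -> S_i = 46*3^i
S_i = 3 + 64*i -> [3, 67, 131, 195, 259]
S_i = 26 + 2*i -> [26, 28, 30, 32, 34]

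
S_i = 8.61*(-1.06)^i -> [8.61, -9.13, 9.67, -10.25, 10.87]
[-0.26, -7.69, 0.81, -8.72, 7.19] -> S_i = Random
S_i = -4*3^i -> [-4, -12, -36, -108, -324]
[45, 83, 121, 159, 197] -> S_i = 45 + 38*i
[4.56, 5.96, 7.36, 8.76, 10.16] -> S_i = 4.56 + 1.40*i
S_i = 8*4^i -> [8, 32, 128, 512, 2048]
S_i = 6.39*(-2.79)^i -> [6.39, -17.83, 49.74, -138.78, 387.18]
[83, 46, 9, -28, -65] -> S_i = 83 + -37*i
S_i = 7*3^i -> [7, 21, 63, 189, 567]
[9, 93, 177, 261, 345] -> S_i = 9 + 84*i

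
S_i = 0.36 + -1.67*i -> [0.36, -1.31, -2.98, -4.65, -6.32]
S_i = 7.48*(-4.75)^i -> [7.48, -35.53, 168.77, -801.65, 3807.82]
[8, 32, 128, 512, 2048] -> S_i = 8*4^i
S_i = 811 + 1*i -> [811, 812, 813, 814, 815]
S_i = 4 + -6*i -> [4, -2, -8, -14, -20]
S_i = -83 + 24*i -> [-83, -59, -35, -11, 13]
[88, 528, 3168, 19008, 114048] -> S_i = 88*6^i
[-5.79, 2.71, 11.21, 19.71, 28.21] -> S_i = -5.79 + 8.50*i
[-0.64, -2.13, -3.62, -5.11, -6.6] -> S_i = -0.64 + -1.49*i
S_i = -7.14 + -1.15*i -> [-7.14, -8.29, -9.44, -10.59, -11.74]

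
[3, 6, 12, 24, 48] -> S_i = 3*2^i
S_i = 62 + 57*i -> [62, 119, 176, 233, 290]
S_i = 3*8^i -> [3, 24, 192, 1536, 12288]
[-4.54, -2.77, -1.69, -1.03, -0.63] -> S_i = -4.54*0.61^i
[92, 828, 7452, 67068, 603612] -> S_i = 92*9^i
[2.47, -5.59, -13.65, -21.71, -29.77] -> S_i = 2.47 + -8.06*i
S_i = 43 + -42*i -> [43, 1, -41, -83, -125]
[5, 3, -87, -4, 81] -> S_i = Random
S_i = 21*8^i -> [21, 168, 1344, 10752, 86016]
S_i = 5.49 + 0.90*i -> [5.49, 6.39, 7.29, 8.19, 9.09]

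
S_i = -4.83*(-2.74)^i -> [-4.83, 13.23, -36.26, 99.36, -272.24]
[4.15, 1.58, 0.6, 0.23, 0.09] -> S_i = 4.15*0.38^i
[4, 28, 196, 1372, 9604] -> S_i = 4*7^i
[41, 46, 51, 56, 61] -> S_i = 41 + 5*i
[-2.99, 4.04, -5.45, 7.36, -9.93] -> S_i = -2.99*(-1.35)^i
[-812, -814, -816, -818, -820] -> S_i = -812 + -2*i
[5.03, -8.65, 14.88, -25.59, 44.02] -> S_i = 5.03*(-1.72)^i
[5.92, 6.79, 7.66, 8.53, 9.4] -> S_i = 5.92 + 0.87*i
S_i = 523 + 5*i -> [523, 528, 533, 538, 543]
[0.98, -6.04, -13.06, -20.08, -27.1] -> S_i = 0.98 + -7.02*i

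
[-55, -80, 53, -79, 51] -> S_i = Random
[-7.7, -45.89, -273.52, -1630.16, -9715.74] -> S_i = -7.70*5.96^i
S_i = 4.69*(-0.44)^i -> [4.69, -2.06, 0.91, -0.4, 0.18]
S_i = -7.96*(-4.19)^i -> [-7.96, 33.35, -139.75, 585.54, -2453.4]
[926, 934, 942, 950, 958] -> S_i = 926 + 8*i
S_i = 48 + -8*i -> [48, 40, 32, 24, 16]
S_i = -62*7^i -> [-62, -434, -3038, -21266, -148862]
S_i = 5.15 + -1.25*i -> [5.15, 3.9, 2.65, 1.4, 0.15]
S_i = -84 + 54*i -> [-84, -30, 24, 78, 132]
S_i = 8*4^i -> [8, 32, 128, 512, 2048]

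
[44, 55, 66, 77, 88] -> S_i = 44 + 11*i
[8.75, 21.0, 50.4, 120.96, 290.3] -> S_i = 8.75*2.40^i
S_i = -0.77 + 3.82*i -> [-0.77, 3.05, 6.87, 10.69, 14.51]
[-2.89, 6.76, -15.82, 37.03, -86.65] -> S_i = -2.89*(-2.34)^i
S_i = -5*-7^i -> [-5, 35, -245, 1715, -12005]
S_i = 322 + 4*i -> [322, 326, 330, 334, 338]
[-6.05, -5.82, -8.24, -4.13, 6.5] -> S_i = Random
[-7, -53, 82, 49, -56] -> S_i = Random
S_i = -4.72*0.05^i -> [-4.72, -0.24, -0.01, -0.0, -0.0]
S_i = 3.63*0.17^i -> [3.63, 0.62, 0.1, 0.02, 0.0]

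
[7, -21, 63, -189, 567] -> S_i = 7*-3^i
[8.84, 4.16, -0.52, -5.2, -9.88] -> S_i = 8.84 + -4.68*i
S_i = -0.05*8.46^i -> [-0.05, -0.42, -3.58, -30.27, -256.12]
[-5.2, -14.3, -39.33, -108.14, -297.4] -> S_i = -5.20*2.75^i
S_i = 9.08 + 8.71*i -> [9.08, 17.79, 26.5, 35.21, 43.92]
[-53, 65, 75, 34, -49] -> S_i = Random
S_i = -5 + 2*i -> [-5, -3, -1, 1, 3]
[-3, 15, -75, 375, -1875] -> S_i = -3*-5^i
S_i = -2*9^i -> [-2, -18, -162, -1458, -13122]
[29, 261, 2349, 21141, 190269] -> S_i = 29*9^i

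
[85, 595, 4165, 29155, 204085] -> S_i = 85*7^i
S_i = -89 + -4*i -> [-89, -93, -97, -101, -105]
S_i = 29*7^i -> [29, 203, 1421, 9947, 69629]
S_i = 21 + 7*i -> [21, 28, 35, 42, 49]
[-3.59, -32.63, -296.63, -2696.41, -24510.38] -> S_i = -3.59*9.09^i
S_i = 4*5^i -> [4, 20, 100, 500, 2500]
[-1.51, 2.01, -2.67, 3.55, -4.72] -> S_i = -1.51*(-1.33)^i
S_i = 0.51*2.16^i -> [0.51, 1.1, 2.38, 5.14, 11.1]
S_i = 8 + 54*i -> [8, 62, 116, 170, 224]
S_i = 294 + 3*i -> [294, 297, 300, 303, 306]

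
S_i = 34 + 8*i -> [34, 42, 50, 58, 66]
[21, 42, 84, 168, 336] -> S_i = 21*2^i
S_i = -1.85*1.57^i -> [-1.85, -2.9, -4.56, -7.16, -11.24]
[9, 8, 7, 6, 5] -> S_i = 9 + -1*i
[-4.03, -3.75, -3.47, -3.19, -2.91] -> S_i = -4.03 + 0.28*i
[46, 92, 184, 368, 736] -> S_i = 46*2^i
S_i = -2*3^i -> [-2, -6, -18, -54, -162]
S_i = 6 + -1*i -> [6, 5, 4, 3, 2]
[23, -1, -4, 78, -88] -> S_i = Random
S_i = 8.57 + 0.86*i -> [8.57, 9.43, 10.29, 11.15, 12.01]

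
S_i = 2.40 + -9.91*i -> [2.4, -7.51, -17.42, -27.33, -37.24]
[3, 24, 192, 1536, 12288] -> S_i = 3*8^i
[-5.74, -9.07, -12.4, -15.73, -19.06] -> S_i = -5.74 + -3.33*i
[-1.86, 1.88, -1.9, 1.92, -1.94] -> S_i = -1.86*(-1.01)^i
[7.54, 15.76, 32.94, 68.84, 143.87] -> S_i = 7.54*2.09^i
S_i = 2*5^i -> [2, 10, 50, 250, 1250]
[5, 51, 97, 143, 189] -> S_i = 5 + 46*i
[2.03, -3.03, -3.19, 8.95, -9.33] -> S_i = Random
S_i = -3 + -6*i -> [-3, -9, -15, -21, -27]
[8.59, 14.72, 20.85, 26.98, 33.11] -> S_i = 8.59 + 6.13*i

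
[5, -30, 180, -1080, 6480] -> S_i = 5*-6^i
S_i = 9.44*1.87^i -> [9.44, 17.65, 33.01, 61.73, 115.44]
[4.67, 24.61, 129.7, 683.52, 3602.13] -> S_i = 4.67*5.27^i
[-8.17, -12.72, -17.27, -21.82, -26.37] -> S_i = -8.17 + -4.55*i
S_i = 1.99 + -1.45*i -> [1.99, 0.54, -0.91, -2.36, -3.81]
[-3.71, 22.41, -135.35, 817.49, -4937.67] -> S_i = -3.71*(-6.04)^i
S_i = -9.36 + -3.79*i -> [-9.36, -13.15, -16.94, -20.73, -24.52]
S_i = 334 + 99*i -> [334, 433, 532, 631, 730]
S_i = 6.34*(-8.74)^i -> [6.34, -55.41, 484.3, -4232.76, 36994.31]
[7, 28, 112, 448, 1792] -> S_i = 7*4^i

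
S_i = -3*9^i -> [-3, -27, -243, -2187, -19683]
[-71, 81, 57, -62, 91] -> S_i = Random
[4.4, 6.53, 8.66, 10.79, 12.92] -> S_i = 4.40 + 2.13*i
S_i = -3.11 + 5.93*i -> [-3.11, 2.82, 8.75, 14.68, 20.61]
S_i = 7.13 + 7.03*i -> [7.13, 14.16, 21.19, 28.22, 35.25]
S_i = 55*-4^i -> [55, -220, 880, -3520, 14080]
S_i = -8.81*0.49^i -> [-8.81, -4.32, -2.12, -1.04, -0.51]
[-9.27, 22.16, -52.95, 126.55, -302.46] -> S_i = -9.27*(-2.39)^i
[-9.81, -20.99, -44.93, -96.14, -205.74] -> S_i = -9.81*2.14^i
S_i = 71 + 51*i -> [71, 122, 173, 224, 275]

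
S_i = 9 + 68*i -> [9, 77, 145, 213, 281]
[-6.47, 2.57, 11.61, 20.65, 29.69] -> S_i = -6.47 + 9.04*i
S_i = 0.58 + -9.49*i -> [0.58, -8.91, -18.4, -27.89, -37.38]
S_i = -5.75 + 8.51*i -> [-5.75, 2.76, 11.27, 19.78, 28.29]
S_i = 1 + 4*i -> [1, 5, 9, 13, 17]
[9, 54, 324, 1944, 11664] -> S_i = 9*6^i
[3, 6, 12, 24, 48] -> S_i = 3*2^i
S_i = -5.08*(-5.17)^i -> [-5.08, 26.26, -135.78, 702.0, -3629.33]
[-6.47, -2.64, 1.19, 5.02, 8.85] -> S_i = -6.47 + 3.83*i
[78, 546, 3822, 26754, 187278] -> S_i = 78*7^i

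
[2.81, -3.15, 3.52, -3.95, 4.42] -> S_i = 2.81*(-1.12)^i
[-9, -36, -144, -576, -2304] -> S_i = -9*4^i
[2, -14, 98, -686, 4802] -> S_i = 2*-7^i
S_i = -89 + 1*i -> [-89, -88, -87, -86, -85]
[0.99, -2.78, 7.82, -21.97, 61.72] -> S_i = 0.99*(-2.81)^i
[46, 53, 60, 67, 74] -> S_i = 46 + 7*i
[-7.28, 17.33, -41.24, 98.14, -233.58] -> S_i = -7.28*(-2.38)^i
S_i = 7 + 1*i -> [7, 8, 9, 10, 11]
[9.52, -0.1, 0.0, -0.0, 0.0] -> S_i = 9.52*(-0.01)^i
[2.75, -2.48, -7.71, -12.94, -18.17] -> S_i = 2.75 + -5.23*i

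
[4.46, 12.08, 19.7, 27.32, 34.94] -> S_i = 4.46 + 7.62*i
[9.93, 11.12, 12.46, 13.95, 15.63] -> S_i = 9.93*1.12^i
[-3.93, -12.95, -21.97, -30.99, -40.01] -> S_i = -3.93 + -9.02*i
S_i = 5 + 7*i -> [5, 12, 19, 26, 33]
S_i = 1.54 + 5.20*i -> [1.54, 6.74, 11.94, 17.14, 22.34]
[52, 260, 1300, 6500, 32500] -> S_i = 52*5^i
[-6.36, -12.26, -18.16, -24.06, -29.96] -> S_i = -6.36 + -5.90*i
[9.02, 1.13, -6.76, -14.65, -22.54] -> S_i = 9.02 + -7.89*i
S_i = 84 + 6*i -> [84, 90, 96, 102, 108]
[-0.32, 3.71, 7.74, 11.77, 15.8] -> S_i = -0.32 + 4.03*i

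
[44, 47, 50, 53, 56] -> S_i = 44 + 3*i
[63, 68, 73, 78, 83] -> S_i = 63 + 5*i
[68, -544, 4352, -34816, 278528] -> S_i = 68*-8^i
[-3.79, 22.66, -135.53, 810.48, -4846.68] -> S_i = -3.79*(-5.98)^i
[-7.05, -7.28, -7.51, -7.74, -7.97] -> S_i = -7.05 + -0.23*i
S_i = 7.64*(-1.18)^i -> [7.64, -9.02, 10.64, -12.55, 14.81]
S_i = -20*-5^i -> [-20, 100, -500, 2500, -12500]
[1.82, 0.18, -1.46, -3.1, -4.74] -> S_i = 1.82 + -1.64*i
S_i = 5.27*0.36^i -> [5.27, 1.9, 0.68, 0.25, 0.09]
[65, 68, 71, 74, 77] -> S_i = 65 + 3*i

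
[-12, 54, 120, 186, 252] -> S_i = -12 + 66*i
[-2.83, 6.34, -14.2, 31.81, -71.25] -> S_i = -2.83*(-2.24)^i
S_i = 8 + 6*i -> [8, 14, 20, 26, 32]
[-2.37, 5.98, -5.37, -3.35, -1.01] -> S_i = Random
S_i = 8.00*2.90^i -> [8.0, 23.2, 67.28, 195.11, 565.82]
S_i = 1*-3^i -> [1, -3, 9, -27, 81]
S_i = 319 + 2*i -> [319, 321, 323, 325, 327]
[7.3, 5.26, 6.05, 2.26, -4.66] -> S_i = Random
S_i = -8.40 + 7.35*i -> [-8.4, -1.05, 6.3, 13.65, 21.0]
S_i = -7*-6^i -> [-7, 42, -252, 1512, -9072]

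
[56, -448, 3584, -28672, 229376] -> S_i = 56*-8^i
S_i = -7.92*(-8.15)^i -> [-7.92, 64.55, -526.07, 4287.44, -34942.63]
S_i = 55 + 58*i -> [55, 113, 171, 229, 287]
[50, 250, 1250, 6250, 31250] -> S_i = 50*5^i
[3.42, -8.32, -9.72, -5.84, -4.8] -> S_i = Random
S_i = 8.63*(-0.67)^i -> [8.63, -5.78, 3.87, -2.6, 1.74]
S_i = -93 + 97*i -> [-93, 4, 101, 198, 295]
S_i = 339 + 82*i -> [339, 421, 503, 585, 667]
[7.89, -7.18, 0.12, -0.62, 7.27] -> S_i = Random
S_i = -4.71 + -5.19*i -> [-4.71, -9.9, -15.09, -20.28, -25.47]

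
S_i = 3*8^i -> [3, 24, 192, 1536, 12288]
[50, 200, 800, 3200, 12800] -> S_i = 50*4^i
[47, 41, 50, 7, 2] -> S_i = Random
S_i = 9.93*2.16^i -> [9.93, 21.45, 46.33, 100.07, 216.15]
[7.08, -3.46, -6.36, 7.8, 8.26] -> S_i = Random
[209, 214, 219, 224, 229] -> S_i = 209 + 5*i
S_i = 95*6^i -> [95, 570, 3420, 20520, 123120]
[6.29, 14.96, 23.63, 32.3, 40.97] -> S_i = 6.29 + 8.67*i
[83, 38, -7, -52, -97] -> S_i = 83 + -45*i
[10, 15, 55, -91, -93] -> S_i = Random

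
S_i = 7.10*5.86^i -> [7.1, 41.61, 243.81, 1428.73, 8372.38]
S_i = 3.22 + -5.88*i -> [3.22, -2.66, -8.54, -14.42, -20.3]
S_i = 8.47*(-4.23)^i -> [8.47, -35.83, 151.55, -641.07, 2711.72]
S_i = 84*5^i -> [84, 420, 2100, 10500, 52500]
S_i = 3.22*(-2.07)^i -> [3.22, -6.67, 13.8, -28.56, 59.12]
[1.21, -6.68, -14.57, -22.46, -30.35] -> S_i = 1.21 + -7.89*i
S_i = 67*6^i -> [67, 402, 2412, 14472, 86832]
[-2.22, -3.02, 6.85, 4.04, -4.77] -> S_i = Random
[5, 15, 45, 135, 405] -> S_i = 5*3^i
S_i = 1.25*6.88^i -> [1.25, 8.6, 59.17, 407.08, 2800.68]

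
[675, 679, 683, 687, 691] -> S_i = 675 + 4*i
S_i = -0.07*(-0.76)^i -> [-0.07, 0.05, -0.04, 0.03, -0.02]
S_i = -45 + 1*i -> [-45, -44, -43, -42, -41]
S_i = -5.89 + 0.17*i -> [-5.89, -5.72, -5.55, -5.38, -5.21]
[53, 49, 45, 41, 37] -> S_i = 53 + -4*i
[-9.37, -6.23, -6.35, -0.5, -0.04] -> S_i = Random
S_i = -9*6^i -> [-9, -54, -324, -1944, -11664]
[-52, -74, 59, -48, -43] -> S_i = Random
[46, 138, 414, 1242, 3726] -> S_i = 46*3^i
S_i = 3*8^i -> [3, 24, 192, 1536, 12288]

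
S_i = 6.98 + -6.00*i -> [6.98, 0.98, -5.02, -11.02, -17.02]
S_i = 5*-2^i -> [5, -10, 20, -40, 80]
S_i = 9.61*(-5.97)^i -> [9.61, -57.37, 342.51, -2044.78, 12207.33]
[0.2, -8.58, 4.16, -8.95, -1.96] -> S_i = Random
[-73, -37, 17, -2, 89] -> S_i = Random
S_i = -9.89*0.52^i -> [-9.89, -5.14, -2.67, -1.39, -0.72]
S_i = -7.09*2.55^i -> [-7.09, -18.08, -46.1, -117.56, -299.78]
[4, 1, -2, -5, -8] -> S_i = 4 + -3*i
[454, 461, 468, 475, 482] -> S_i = 454 + 7*i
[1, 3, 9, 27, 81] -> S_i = 1*3^i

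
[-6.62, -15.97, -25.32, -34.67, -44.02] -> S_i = -6.62 + -9.35*i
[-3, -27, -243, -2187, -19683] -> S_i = -3*9^i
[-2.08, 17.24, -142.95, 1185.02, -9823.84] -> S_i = -2.08*(-8.29)^i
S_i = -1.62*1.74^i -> [-1.62, -2.82, -4.9, -8.53, -14.85]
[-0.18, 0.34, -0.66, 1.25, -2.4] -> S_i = -0.18*(-1.91)^i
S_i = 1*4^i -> [1, 4, 16, 64, 256]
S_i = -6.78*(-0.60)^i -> [-6.78, 4.07, -2.44, 1.46, -0.88]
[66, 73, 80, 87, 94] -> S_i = 66 + 7*i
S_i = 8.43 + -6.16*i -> [8.43, 2.27, -3.89, -10.05, -16.21]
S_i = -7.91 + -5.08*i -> [-7.91, -12.99, -18.07, -23.15, -28.23]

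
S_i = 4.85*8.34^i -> [4.85, 40.45, 337.34, 2813.45, 23464.21]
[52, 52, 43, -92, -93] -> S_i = Random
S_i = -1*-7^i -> [-1, 7, -49, 343, -2401]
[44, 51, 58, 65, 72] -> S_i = 44 + 7*i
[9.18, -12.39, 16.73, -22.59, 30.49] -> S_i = 9.18*(-1.35)^i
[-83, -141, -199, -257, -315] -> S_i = -83 + -58*i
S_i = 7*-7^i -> [7, -49, 343, -2401, 16807]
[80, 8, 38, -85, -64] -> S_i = Random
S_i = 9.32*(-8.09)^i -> [9.32, -75.4, 609.98, -4934.71, 39921.79]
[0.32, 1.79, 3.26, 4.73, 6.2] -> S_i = 0.32 + 1.47*i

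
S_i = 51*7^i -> [51, 357, 2499, 17493, 122451]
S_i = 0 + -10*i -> [0, -10, -20, -30, -40]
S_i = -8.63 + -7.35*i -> [-8.63, -15.98, -23.33, -30.68, -38.03]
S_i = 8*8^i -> [8, 64, 512, 4096, 32768]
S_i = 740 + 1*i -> [740, 741, 742, 743, 744]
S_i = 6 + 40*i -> [6, 46, 86, 126, 166]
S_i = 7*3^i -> [7, 21, 63, 189, 567]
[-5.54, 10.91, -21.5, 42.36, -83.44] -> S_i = -5.54*(-1.97)^i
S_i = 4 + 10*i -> [4, 14, 24, 34, 44]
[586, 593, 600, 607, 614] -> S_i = 586 + 7*i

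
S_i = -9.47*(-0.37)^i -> [-9.47, 3.5, -1.3, 0.48, -0.18]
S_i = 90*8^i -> [90, 720, 5760, 46080, 368640]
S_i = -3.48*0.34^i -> [-3.48, -1.18, -0.4, -0.14, -0.05]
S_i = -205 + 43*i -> [-205, -162, -119, -76, -33]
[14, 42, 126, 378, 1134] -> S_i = 14*3^i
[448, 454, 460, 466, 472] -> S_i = 448 + 6*i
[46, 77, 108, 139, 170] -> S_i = 46 + 31*i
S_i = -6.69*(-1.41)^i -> [-6.69, 9.43, -13.3, 18.75, -26.44]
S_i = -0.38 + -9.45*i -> [-0.38, -9.83, -19.28, -28.73, -38.18]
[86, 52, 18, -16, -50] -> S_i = 86 + -34*i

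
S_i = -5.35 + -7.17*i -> [-5.35, -12.52, -19.69, -26.86, -34.03]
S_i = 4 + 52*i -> [4, 56, 108, 160, 212]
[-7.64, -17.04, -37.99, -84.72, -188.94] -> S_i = -7.64*2.23^i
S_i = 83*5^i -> [83, 415, 2075, 10375, 51875]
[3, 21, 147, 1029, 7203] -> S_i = 3*7^i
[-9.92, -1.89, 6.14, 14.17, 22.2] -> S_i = -9.92 + 8.03*i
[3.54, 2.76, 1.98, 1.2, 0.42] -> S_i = 3.54 + -0.78*i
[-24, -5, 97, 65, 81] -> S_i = Random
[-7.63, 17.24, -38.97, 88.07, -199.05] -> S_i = -7.63*(-2.26)^i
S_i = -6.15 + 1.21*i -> [-6.15, -4.94, -3.73, -2.52, -1.31]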